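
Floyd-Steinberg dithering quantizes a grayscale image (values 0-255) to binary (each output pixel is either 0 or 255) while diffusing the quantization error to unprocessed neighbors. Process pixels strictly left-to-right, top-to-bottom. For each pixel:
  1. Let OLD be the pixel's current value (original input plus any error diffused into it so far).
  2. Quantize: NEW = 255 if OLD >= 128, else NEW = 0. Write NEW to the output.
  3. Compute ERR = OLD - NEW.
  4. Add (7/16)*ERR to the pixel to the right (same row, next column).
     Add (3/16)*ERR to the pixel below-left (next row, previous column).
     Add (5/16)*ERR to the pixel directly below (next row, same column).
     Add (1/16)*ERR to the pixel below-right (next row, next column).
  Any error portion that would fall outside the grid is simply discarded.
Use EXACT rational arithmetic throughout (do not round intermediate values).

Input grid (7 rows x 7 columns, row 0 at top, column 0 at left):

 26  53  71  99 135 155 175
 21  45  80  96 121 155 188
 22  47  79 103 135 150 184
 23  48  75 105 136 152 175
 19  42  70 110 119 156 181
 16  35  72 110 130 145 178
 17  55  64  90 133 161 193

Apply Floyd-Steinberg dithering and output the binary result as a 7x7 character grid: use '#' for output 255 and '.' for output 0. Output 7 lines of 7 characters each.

(0,0): OLD=26 → NEW=0, ERR=26
(0,1): OLD=515/8 → NEW=0, ERR=515/8
(0,2): OLD=12693/128 → NEW=0, ERR=12693/128
(0,3): OLD=291603/2048 → NEW=255, ERR=-230637/2048
(0,4): OLD=2809221/32768 → NEW=0, ERR=2809221/32768
(0,5): OLD=100929187/524288 → NEW=255, ERR=-32764253/524288
(0,6): OLD=1238656629/8388608 → NEW=255, ERR=-900438411/8388608
(1,0): OLD=5273/128 → NEW=0, ERR=5273/128
(1,1): OLD=105839/1024 → NEW=0, ERR=105839/1024
(1,2): OLD=4558555/32768 → NEW=255, ERR=-3797285/32768
(1,3): OLD=4244191/131072 → NEW=0, ERR=4244191/131072
(1,4): OLD=1201260765/8388608 → NEW=255, ERR=-937834275/8388608
(1,5): OLD=4817806509/67108864 → NEW=0, ERR=4817806509/67108864
(1,6): OLD=195376747651/1073741824 → NEW=255, ERR=-78427417469/1073741824
(2,0): OLD=888885/16384 → NEW=0, ERR=888885/16384
(2,1): OLD=43978199/524288 → NEW=0, ERR=43978199/524288
(2,2): OLD=771884485/8388608 → NEW=0, ERR=771884485/8388608
(2,3): OLD=8400075357/67108864 → NEW=0, ERR=8400075357/67108864
(2,4): OLD=91434374029/536870912 → NEW=255, ERR=-45467708531/536870912
(2,5): OLD=1970531939279/17179869184 → NEW=0, ERR=1970531939279/17179869184
(2,6): OLD=59330423521433/274877906944 → NEW=255, ERR=-10763442749287/274877906944
(3,0): OLD=467094181/8388608 → NEW=0, ERR=467094181/8388608
(3,1): OLD=8000564353/67108864 → NEW=0, ERR=8000564353/67108864
(3,2): OLD=99119701107/536870912 → NEW=255, ERR=-37782381453/536870912
(3,3): OLD=221616739429/2147483648 → NEW=0, ERR=221616739429/2147483648
(3,4): OLD=50581114496677/274877906944 → NEW=255, ERR=-19512751774043/274877906944
(3,5): OLD=316993283698047/2199023255552 → NEW=255, ERR=-243757646467713/2199023255552
(3,6): OLD=4272651968527841/35184372088832 → NEW=0, ERR=4272651968527841/35184372088832
(4,0): OLD=63086554955/1073741824 → NEW=0, ERR=63086554955/1073741824
(4,1): OLD=1636299305103/17179869184 → NEW=0, ERR=1636299305103/17179869184
(4,2): OLD=32017313809985/274877906944 → NEW=0, ERR=32017313809985/274877906944
(4,3): OLD=385929095749915/2199023255552 → NEW=255, ERR=-174821834415845/2199023255552
(4,4): OLD=839169984235265/17592186044416 → NEW=0, ERR=839169984235265/17592186044416
(4,5): OLD=90388284474107361/562949953421312 → NEW=255, ERR=-53163953648327199/562949953421312
(4,6): OLD=1537565589556321911/9007199254740992 → NEW=255, ERR=-759270220402631049/9007199254740992
(5,0): OLD=14353868822813/274877906944 → NEW=0, ERR=14353868822813/274877906944
(5,1): OLD=248757376777503/2199023255552 → NEW=0, ERR=248757376777503/2199023255552
(5,2): OLD=2620124894021737/17592186044416 → NEW=255, ERR=-1865882547304343/17592186044416
(5,3): OLD=7737407133476397/140737488355328 → NEW=0, ERR=7737407133476397/140737488355328
(5,4): OLD=1317604249775872559/9007199254740992 → NEW=255, ERR=-979231560183080401/9007199254740992
(5,5): OLD=3970404714285962623/72057594037927936 → NEW=0, ERR=3970404714285962623/72057594037927936
(5,6): OLD=195837065936929376657/1152921504606846976 → NEW=255, ERR=-98157917737816602223/1152921504606846976
(6,0): OLD=1918561208755173/35184372088832 → NEW=0, ERR=1918561208755173/35184372088832
(6,1): OLD=54934765967152617/562949953421312 → NEW=0, ERR=54934765967152617/562949953421312
(6,2): OLD=818993680561554459/9007199254740992 → NEW=0, ERR=818993680561554459/9007199254740992
(6,3): OLD=8643133214350645957/72057594037927936 → NEW=0, ERR=8643133214350645957/72057594037927936
(6,4): OLD=23817999600129969575/144115188075855872 → NEW=255, ERR=-12931373359213277785/144115188075855872
(6,5): OLD=2143585871977287166059/18446744073709551616 → NEW=0, ERR=2143585871977287166059/18446744073709551616
(6,6): OLD=65132436991287983806269/295147905179352825856 → NEW=255, ERR=-10130278829446986787011/295147905179352825856
Row 0: ...#.##
Row 1: ..#.#.#
Row 2: ....#.#
Row 3: ..#.##.
Row 4: ...#.##
Row 5: ..#.#.#
Row 6: ....#.#

Answer: ...#.##
..#.#.#
....#.#
..#.##.
...#.##
..#.#.#
....#.#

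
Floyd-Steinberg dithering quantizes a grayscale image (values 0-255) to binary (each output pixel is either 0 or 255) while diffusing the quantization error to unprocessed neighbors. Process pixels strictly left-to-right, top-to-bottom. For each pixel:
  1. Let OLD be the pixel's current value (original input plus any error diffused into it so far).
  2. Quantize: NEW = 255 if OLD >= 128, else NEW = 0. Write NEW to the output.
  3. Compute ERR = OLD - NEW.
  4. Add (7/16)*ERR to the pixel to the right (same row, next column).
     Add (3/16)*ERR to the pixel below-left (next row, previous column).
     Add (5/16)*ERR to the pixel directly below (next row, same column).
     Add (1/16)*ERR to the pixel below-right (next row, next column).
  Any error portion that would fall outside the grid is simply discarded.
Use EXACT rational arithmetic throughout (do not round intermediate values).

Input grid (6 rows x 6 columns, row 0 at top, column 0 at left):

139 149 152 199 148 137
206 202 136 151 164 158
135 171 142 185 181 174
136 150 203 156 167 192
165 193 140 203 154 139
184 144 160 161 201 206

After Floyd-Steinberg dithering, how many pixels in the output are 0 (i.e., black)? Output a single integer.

Answer: 12

Derivation:
(0,0): OLD=139 → NEW=255, ERR=-116
(0,1): OLD=393/4 → NEW=0, ERR=393/4
(0,2): OLD=12479/64 → NEW=255, ERR=-3841/64
(0,3): OLD=176889/1024 → NEW=255, ERR=-84231/1024
(0,4): OLD=1835215/16384 → NEW=0, ERR=1835215/16384
(0,5): OLD=48760233/262144 → NEW=255, ERR=-18086487/262144
(1,0): OLD=12043/64 → NEW=255, ERR=-4277/64
(1,1): OLD=94701/512 → NEW=255, ERR=-35859/512
(1,2): OLD=1266833/16384 → NEW=0, ERR=1266833/16384
(1,3): OLD=11558861/65536 → NEW=255, ERR=-5152819/65536
(1,4): OLD=614581527/4194304 → NEW=255, ERR=-454965993/4194304
(1,5): OLD=6441334641/67108864 → NEW=0, ERR=6441334641/67108864
(2,0): OLD=827263/8192 → NEW=0, ERR=827263/8192
(2,1): OLD=53376453/262144 → NEW=255, ERR=-13470267/262144
(2,2): OLD=522452303/4194304 → NEW=0, ERR=522452303/4194304
(2,3): OLD=6691407575/33554432 → NEW=255, ERR=-1864972585/33554432
(2,4): OLD=145887891781/1073741824 → NEW=255, ERR=-127916273339/1073741824
(2,5): OLD=2492718801715/17179869184 → NEW=255, ERR=-1888147840205/17179869184
(3,0): OLD=662376623/4194304 → NEW=255, ERR=-407170897/4194304
(3,1): OLD=4064713763/33554432 → NEW=0, ERR=4064713763/33554432
(3,2): OLD=75508385833/268435456 → NEW=255, ERR=7057344553/268435456
(3,3): OLD=2329268596139/17179869184 → NEW=255, ERR=-2051598045781/17179869184
(3,4): OLD=7345406393963/137438953472 → NEW=0, ERR=7345406393963/137438953472
(3,5): OLD=381731113228133/2199023255552 → NEW=255, ERR=-179019816937627/2199023255552
(4,0): OLD=84491005889/536870912 → NEW=255, ERR=-52411076671/536870912
(4,1): OLD=1606383133101/8589934592 → NEW=255, ERR=-584050187859/8589934592
(4,2): OLD=28490893908407/274877906944 → NEW=0, ERR=28490893908407/274877906944
(4,3): OLD=979411014636531/4398046511104 → NEW=255, ERR=-142090845694989/4398046511104
(4,4): OLD=9418087705183715/70368744177664 → NEW=255, ERR=-8525942060120605/70368744177664
(4,5): OLD=71936169993969237/1125899906842624 → NEW=0, ERR=71936169993969237/1125899906842624
(5,0): OLD=19343730741591/137438953472 → NEW=255, ERR=-15703202393769/137438953472
(5,1): OLD=378664044498439/4398046511104 → NEW=0, ERR=378664044498439/4398046511104
(5,2): OLD=7731806329659549/35184372088832 → NEW=255, ERR=-1240208552992611/35184372088832
(5,3): OLD=134255540264357167/1125899906842624 → NEW=0, ERR=134255540264357167/1125899906842624
(5,4): OLD=507255096366340135/2251799813685248 → NEW=255, ERR=-66953856123398105/2251799813685248
(5,5): OLD=7399786747058623683/36028797018963968 → NEW=255, ERR=-1787556492777188157/36028797018963968
Output grid:
  Row 0: #.##.#  (2 black, running=2)
  Row 1: ##.##.  (2 black, running=4)
  Row 2: .#.###  (2 black, running=6)
  Row 3: #.##.#  (2 black, running=8)
  Row 4: ##.##.  (2 black, running=10)
  Row 5: #.#.##  (2 black, running=12)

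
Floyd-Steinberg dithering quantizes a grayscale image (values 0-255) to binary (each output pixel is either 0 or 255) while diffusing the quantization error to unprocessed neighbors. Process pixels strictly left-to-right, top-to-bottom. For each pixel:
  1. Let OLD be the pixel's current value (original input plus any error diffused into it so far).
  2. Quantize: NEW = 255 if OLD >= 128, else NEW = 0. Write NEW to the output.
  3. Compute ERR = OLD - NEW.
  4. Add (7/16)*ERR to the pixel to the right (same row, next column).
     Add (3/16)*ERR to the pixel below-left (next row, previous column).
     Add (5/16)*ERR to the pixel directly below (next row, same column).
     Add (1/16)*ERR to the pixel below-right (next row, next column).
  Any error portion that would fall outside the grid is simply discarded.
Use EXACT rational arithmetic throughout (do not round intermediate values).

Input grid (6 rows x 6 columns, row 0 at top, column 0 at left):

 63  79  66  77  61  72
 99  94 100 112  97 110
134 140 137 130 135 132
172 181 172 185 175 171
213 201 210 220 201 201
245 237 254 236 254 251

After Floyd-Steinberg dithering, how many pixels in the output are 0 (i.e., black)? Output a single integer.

(0,0): OLD=63 → NEW=0, ERR=63
(0,1): OLD=1705/16 → NEW=0, ERR=1705/16
(0,2): OLD=28831/256 → NEW=0, ERR=28831/256
(0,3): OLD=517209/4096 → NEW=0, ERR=517209/4096
(0,4): OLD=7618159/65536 → NEW=0, ERR=7618159/65536
(0,5): OLD=128824585/1048576 → NEW=0, ERR=128824585/1048576
(1,0): OLD=35499/256 → NEW=255, ERR=-29781/256
(1,1): OLD=207789/2048 → NEW=0, ERR=207789/2048
(1,2): OLD=13757233/65536 → NEW=255, ERR=-2954447/65536
(1,3): OLD=42092829/262144 → NEW=255, ERR=-24753891/262144
(1,4): OLD=2062612983/16777216 → NEW=0, ERR=2062612983/16777216
(1,5): OLD=56222406545/268435456 → NEW=255, ERR=-12228634735/268435456
(2,0): OLD=3823039/32768 → NEW=0, ERR=3823039/32768
(2,1): OLD=217082149/1048576 → NEW=255, ERR=-50304731/1048576
(2,2): OLD=1519330991/16777216 → NEW=0, ERR=1519330991/16777216
(2,3): OLD=21521090807/134217728 → NEW=255, ERR=-12704429833/134217728
(2,4): OLD=504933717349/4294967296 → NEW=0, ERR=504933717349/4294967296
(2,5): OLD=12155245095443/68719476736 → NEW=255, ERR=-5368221472237/68719476736
(3,0): OLD=3346453199/16777216 → NEW=255, ERR=-931736881/16777216
(3,1): OLD=22277834915/134217728 → NEW=255, ERR=-11947685725/134217728
(3,2): OLD=150977165977/1073741824 → NEW=255, ERR=-122826999143/1073741824
(3,3): OLD=9144988332619/68719476736 → NEW=255, ERR=-8378478235061/68719476736
(3,4): OLD=75775276056043/549755813888 → NEW=255, ERR=-64412456485397/549755813888
(3,5): OLD=903147368330981/8796093022208 → NEW=0, ERR=903147368330981/8796093022208
(4,0): OLD=384301484609/2147483648 → NEW=255, ERR=-163306845631/2147483648
(4,1): OLD=3951120318925/34359738368 → NEW=0, ERR=3951120318925/34359738368
(4,2): OLD=215655836775767/1099511627776 → NEW=255, ERR=-64719628307113/1099511627776
(4,3): OLD=2234715686782035/17592186044416 → NEW=0, ERR=2234715686782035/17592186044416
(4,4): OLD=65187480870462851/281474976710656 → NEW=255, ERR=-6588638190754429/281474976710656
(4,5): OLD=970627458978622389/4503599627370496 → NEW=255, ERR=-177790446000854091/4503599627370496
(5,0): OLD=133478987708855/549755813888 → NEW=255, ERR=-6708744832585/549755813888
(5,1): OLD=4429832926013991/17592186044416 → NEW=255, ERR=-56174515312089/17592186044416
(5,2): OLD=37325486438194333/140737488355328 → NEW=255, ERR=1437426907585693/140737488355328
(5,3): OLD=1225416604289315343/4503599627370496 → NEW=255, ERR=76998699309838863/4503599627370496
(5,4): OLD=2294155575419481519/9007199254740992 → NEW=255, ERR=-2680234539471441/9007199254740992
(5,5): OLD=34165409683150841147/144115188075855872 → NEW=255, ERR=-2583963276192406213/144115188075855872
Output grid:
  Row 0: ......  (6 black, running=6)
  Row 1: #.##.#  (2 black, running=8)
  Row 2: .#.#.#  (3 black, running=11)
  Row 3: #####.  (1 black, running=12)
  Row 4: #.#.##  (2 black, running=14)
  Row 5: ######  (0 black, running=14)

Answer: 14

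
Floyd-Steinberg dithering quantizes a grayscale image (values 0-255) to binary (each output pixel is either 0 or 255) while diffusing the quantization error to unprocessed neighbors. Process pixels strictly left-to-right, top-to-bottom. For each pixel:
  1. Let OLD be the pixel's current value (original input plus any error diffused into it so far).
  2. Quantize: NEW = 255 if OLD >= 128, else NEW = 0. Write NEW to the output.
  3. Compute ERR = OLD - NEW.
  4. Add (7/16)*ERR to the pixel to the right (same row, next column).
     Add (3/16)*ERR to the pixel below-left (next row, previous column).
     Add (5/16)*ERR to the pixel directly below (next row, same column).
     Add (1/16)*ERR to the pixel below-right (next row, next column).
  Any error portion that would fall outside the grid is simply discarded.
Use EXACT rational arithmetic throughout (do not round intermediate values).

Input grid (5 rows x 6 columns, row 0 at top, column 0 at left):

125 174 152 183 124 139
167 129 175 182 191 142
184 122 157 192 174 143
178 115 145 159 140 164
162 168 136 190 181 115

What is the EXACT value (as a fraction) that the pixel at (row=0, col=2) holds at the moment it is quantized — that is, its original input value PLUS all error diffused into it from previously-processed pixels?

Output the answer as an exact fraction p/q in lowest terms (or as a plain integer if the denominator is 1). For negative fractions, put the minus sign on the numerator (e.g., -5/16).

Answer: 35965/256

Derivation:
(0,0): OLD=125 → NEW=0, ERR=125
(0,1): OLD=3659/16 → NEW=255, ERR=-421/16
(0,2): OLD=35965/256 → NEW=255, ERR=-29315/256
Target (0,2): original=152, with diffused error = 35965/256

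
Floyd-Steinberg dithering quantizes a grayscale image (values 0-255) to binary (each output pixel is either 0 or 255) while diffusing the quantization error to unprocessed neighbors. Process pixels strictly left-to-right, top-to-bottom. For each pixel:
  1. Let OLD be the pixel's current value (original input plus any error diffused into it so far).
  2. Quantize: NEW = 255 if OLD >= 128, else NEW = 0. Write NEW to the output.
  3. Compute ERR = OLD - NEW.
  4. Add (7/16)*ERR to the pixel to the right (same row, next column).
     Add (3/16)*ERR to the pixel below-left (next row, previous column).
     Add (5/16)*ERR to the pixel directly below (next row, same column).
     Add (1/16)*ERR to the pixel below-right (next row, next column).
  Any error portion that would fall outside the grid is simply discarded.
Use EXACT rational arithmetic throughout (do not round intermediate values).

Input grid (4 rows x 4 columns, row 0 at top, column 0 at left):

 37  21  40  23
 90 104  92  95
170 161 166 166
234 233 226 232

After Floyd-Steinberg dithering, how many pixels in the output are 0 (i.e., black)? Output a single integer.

Answer: 7

Derivation:
(0,0): OLD=37 → NEW=0, ERR=37
(0,1): OLD=595/16 → NEW=0, ERR=595/16
(0,2): OLD=14405/256 → NEW=0, ERR=14405/256
(0,3): OLD=195043/4096 → NEW=0, ERR=195043/4096
(1,0): OLD=27785/256 → NEW=0, ERR=27785/256
(1,1): OLD=360383/2048 → NEW=255, ERR=-161857/2048
(1,2): OLD=5653163/65536 → NEW=0, ERR=5653163/65536
(1,3): OLD=158477981/1048576 → NEW=255, ERR=-108908899/1048576
(2,0): OLD=6196389/32768 → NEW=255, ERR=-2159451/32768
(2,1): OLD=136763751/1048576 → NEW=255, ERR=-130623129/1048576
(2,2): OLD=239163939/2097152 → NEW=0, ERR=239163939/2097152
(2,3): OLD=6335995511/33554432 → NEW=255, ERR=-2220384649/33554432
(3,0): OLD=3188486997/16777216 → NEW=255, ERR=-1089703083/16777216
(3,1): OLD=49101984971/268435456 → NEW=255, ERR=-19349056309/268435456
(3,2): OLD=901555383093/4294967296 → NEW=255, ERR=-193661277387/4294967296
(3,3): OLD=13656051232755/68719476736 → NEW=255, ERR=-3867415334925/68719476736
Output grid:
  Row 0: ....  (4 black, running=4)
  Row 1: .#.#  (2 black, running=6)
  Row 2: ##.#  (1 black, running=7)
  Row 3: ####  (0 black, running=7)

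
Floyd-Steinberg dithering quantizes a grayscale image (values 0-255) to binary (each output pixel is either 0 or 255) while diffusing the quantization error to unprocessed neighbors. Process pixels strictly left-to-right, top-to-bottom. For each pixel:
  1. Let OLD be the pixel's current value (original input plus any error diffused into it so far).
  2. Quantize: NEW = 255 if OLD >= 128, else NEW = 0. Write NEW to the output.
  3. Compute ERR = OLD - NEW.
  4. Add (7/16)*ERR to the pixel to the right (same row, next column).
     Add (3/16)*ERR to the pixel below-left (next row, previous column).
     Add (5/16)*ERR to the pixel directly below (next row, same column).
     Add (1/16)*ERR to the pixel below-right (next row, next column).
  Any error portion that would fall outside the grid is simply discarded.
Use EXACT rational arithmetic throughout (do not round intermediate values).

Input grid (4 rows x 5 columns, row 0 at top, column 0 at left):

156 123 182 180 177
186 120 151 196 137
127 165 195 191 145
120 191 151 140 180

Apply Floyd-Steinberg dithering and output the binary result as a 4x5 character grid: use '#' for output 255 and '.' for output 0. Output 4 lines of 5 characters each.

Answer: #.###
#.#.#
.###.
##.##

Derivation:
(0,0): OLD=156 → NEW=255, ERR=-99
(0,1): OLD=1275/16 → NEW=0, ERR=1275/16
(0,2): OLD=55517/256 → NEW=255, ERR=-9763/256
(0,3): OLD=668939/4096 → NEW=255, ERR=-375541/4096
(0,4): OLD=8971085/65536 → NEW=255, ERR=-7740595/65536
(1,0): OLD=43521/256 → NEW=255, ERR=-21759/256
(1,1): OLD=193287/2048 → NEW=0, ERR=193287/2048
(1,2): OLD=11020691/65536 → NEW=255, ERR=-5690989/65536
(1,3): OLD=27479895/262144 → NEW=0, ERR=27479895/262144
(1,4): OLD=588132389/4194304 → NEW=255, ERR=-481415131/4194304
(2,0): OLD=3871037/32768 → NEW=0, ERR=3871037/32768
(2,1): OLD=235492207/1048576 → NEW=255, ERR=-31894673/1048576
(2,2): OLD=3021736973/16777216 → NEW=255, ERR=-1256453107/16777216
(2,3): OLD=44035691991/268435456 → NEW=255, ERR=-24415349289/268435456
(2,4): OLD=325949383457/4294967296 → NEW=0, ERR=325949383457/4294967296
(3,0): OLD=2536947821/16777216 → NEW=255, ERR=-1741242259/16777216
(3,1): OLD=17371757033/134217728 → NEW=255, ERR=-16853763607/134217728
(3,2): OLD=230660038483/4294967296 → NEW=0, ERR=230660038483/4294967296
(3,3): OLD=1242289403035/8589934592 → NEW=255, ERR=-948143917925/8589934592
(3,4): OLD=20580206856807/137438953472 → NEW=255, ERR=-14466726278553/137438953472
Row 0: #.###
Row 1: #.#.#
Row 2: .###.
Row 3: ##.##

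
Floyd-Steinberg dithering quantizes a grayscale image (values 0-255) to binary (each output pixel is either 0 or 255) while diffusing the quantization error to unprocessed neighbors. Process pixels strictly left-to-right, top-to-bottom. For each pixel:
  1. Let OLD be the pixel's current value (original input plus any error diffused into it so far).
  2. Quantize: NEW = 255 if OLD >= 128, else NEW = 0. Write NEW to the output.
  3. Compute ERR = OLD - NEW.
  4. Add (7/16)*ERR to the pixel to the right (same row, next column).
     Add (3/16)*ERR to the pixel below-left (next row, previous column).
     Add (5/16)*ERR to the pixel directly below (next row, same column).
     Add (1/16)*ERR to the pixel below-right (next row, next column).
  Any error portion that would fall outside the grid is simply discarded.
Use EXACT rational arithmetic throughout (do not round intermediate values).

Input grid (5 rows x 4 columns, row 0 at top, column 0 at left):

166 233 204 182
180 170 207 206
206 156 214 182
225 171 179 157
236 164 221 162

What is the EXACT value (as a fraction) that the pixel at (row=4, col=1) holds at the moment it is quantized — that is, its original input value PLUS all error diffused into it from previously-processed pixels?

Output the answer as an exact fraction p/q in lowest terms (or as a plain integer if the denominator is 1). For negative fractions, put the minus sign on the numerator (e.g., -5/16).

Answer: 6430427245745/34359738368

Derivation:
(0,0): OLD=166 → NEW=255, ERR=-89
(0,1): OLD=3105/16 → NEW=255, ERR=-975/16
(0,2): OLD=45399/256 → NEW=255, ERR=-19881/256
(0,3): OLD=606305/4096 → NEW=255, ERR=-438175/4096
(1,0): OLD=36035/256 → NEW=255, ERR=-29245/256
(1,1): OLD=165589/2048 → NEW=0, ERR=165589/2048
(1,2): OLD=12729593/65536 → NEW=255, ERR=-3982087/65536
(1,3): OLD=147988511/1048576 → NEW=255, ERR=-119398369/1048576
(2,0): OLD=6077175/32768 → NEW=255, ERR=-2278665/32768
(2,1): OLD=138737805/1048576 → NEW=255, ERR=-128649075/1048576
(2,2): OLD=262225025/2097152 → NEW=0, ERR=262225025/2097152
(2,3): OLD=6621071325/33554432 → NEW=255, ERR=-1935308835/33554432
(3,0): OLD=3024339975/16777216 → NEW=255, ERR=-1253850105/16777216
(3,1): OLD=31960310361/268435456 → NEW=0, ERR=31960310361/268435456
(3,2): OLD=1080963759271/4294967296 → NEW=255, ERR=-14252901209/4294967296
(3,3): OLD=9987626735889/68719476736 → NEW=255, ERR=-7535839831791/68719476736
(4,0): OLD=1009185204539/4294967296 → NEW=255, ERR=-86031455941/4294967296
(4,1): OLD=6430427245745/34359738368 → NEW=255, ERR=-2331306038095/34359738368
Target (4,1): original=164, with diffused error = 6430427245745/34359738368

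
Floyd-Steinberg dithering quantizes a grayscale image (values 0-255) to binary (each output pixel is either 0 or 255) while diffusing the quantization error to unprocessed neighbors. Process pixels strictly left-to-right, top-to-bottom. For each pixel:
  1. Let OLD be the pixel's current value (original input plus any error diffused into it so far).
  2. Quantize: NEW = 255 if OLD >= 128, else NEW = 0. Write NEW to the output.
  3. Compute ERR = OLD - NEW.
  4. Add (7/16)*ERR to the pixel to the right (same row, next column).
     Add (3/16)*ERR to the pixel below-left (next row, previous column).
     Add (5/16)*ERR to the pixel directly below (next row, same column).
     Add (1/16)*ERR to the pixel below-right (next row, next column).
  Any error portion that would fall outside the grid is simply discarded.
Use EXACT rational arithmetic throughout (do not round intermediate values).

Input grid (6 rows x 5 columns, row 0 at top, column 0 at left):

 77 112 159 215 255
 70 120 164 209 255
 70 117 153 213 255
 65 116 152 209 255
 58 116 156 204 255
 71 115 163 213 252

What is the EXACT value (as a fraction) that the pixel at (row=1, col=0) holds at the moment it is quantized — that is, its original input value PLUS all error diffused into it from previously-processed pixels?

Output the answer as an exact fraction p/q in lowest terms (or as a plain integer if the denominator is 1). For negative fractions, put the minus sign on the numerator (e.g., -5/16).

(0,0): OLD=77 → NEW=0, ERR=77
(0,1): OLD=2331/16 → NEW=255, ERR=-1749/16
(0,2): OLD=28461/256 → NEW=0, ERR=28461/256
(0,3): OLD=1079867/4096 → NEW=255, ERR=35387/4096
(0,4): OLD=16959389/65536 → NEW=255, ERR=247709/65536
(1,0): OLD=18833/256 → NEW=0, ERR=18833/256
Target (1,0): original=70, with diffused error = 18833/256

Answer: 18833/256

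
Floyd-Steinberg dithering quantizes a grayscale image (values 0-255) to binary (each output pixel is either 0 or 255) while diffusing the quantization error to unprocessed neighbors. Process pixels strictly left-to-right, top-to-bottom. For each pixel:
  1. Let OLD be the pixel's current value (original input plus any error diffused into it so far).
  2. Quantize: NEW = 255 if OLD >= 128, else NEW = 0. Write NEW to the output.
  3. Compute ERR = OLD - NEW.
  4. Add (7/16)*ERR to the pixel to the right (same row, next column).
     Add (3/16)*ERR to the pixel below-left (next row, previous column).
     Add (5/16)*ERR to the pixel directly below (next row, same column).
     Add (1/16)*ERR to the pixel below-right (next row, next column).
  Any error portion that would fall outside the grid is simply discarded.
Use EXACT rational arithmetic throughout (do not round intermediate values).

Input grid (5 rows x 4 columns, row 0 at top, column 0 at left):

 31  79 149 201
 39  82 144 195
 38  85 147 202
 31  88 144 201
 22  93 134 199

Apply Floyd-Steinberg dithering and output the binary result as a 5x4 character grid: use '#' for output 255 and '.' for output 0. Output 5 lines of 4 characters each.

(0,0): OLD=31 → NEW=0, ERR=31
(0,1): OLD=1481/16 → NEW=0, ERR=1481/16
(0,2): OLD=48511/256 → NEW=255, ERR=-16769/256
(0,3): OLD=705913/4096 → NEW=255, ERR=-338567/4096
(1,0): OLD=16907/256 → NEW=0, ERR=16907/256
(1,1): OLD=265165/2048 → NEW=255, ERR=-257075/2048
(1,2): OLD=3860049/65536 → NEW=0, ERR=3860049/65536
(1,3): OLD=200114439/1048576 → NEW=255, ERR=-67272441/1048576
(2,0): OLD=1150239/32768 → NEW=0, ERR=1150239/32768
(2,1): OLD=80008645/1048576 → NEW=0, ERR=80008645/1048576
(2,2): OLD=375209433/2097152 → NEW=255, ERR=-159564327/2097152
(2,3): OLD=5111842133/33554432 → NEW=255, ERR=-3444538027/33554432
(3,0): OLD=944157871/16777216 → NEW=0, ERR=944157871/16777216
(3,1): OLD=33391495345/268435456 → NEW=0, ERR=33391495345/268435456
(3,2): OLD=687907889231/4294967296 → NEW=255, ERR=-407308771249/4294967296
(3,3): OLD=8430161346217/68719476736 → NEW=0, ERR=8430161346217/68719476736
(4,0): OLD=270196396227/4294967296 → NEW=0, ERR=270196396227/4294967296
(4,1): OLD=4986691919433/34359738368 → NEW=255, ERR=-3775041364407/34359738368
(4,2): OLD=95737984167337/1099511627776 → NEW=0, ERR=95737984167337/1099511627776
(4,3): OLD=4741152774267759/17592186044416 → NEW=255, ERR=255145332941679/17592186044416
Row 0: ..##
Row 1: .#.#
Row 2: ..##
Row 3: ..#.
Row 4: .#.#

Answer: ..##
.#.#
..##
..#.
.#.#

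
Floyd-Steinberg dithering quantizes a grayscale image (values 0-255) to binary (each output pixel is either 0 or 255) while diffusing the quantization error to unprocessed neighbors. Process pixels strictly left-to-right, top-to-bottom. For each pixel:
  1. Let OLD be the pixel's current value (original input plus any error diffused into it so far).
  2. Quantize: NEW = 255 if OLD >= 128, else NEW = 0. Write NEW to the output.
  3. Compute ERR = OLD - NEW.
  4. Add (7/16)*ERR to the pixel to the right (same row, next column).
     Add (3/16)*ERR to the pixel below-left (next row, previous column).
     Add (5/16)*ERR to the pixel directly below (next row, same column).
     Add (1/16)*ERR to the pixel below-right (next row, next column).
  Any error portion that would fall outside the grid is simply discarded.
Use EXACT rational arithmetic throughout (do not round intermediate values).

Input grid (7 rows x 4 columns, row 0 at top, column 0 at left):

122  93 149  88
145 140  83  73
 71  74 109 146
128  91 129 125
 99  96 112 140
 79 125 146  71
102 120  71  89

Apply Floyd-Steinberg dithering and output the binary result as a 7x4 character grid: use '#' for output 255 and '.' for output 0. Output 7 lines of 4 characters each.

Answer: .#.#
#...
.#.#
.#.#
.#.#
.#..
.#.#

Derivation:
(0,0): OLD=122 → NEW=0, ERR=122
(0,1): OLD=1171/8 → NEW=255, ERR=-869/8
(0,2): OLD=12989/128 → NEW=0, ERR=12989/128
(0,3): OLD=271147/2048 → NEW=255, ERR=-251093/2048
(1,0): OLD=20833/128 → NEW=255, ERR=-11807/128
(1,1): OLD=94567/1024 → NEW=0, ERR=94567/1024
(1,2): OLD=4107059/32768 → NEW=0, ERR=4107059/32768
(1,3): OLD=50260181/524288 → NEW=0, ERR=50260181/524288
(2,0): OLD=974685/16384 → NEW=0, ERR=974685/16384
(2,1): OLD=76872207/524288 → NEW=255, ERR=-56821233/524288
(2,2): OLD=130546651/1048576 → NEW=0, ERR=130546651/1048576
(2,3): OLD=3997327791/16777216 → NEW=255, ERR=-280862289/16777216
(3,0): OLD=1059227725/8388608 → NEW=0, ERR=1059227725/8388608
(3,1): OLD=18714867027/134217728 → NEW=255, ERR=-15510653613/134217728
(3,2): OLD=230713741357/2147483648 → NEW=0, ERR=230713741357/2147483648
(3,3): OLD=5997571161787/34359738368 → NEW=255, ERR=-2764162122053/34359738368
(4,0): OLD=250807138313/2147483648 → NEW=0, ERR=250807138313/2147483648
(4,1): OLD=2388318042075/17179869184 → NEW=255, ERR=-1992548599845/17179869184
(4,2): OLD=39870856375099/549755813888 → NEW=0, ERR=39870856375099/549755813888
(4,3): OLD=1348478765757965/8796093022208 → NEW=255, ERR=-894524954905075/8796093022208
(5,0): OLD=25769994381561/274877906944 → NEW=0, ERR=25769994381561/274877906944
(5,1): OLD=1325302969676079/8796093022208 → NEW=255, ERR=-917700750986961/8796093022208
(5,2): OLD=425302400160663/4398046511104 → NEW=0, ERR=425302400160663/4398046511104
(5,3): OLD=12111904202953779/140737488355328 → NEW=0, ERR=12111904202953779/140737488355328
(6,0): OLD=15725320660332333/140737488355328 → NEW=0, ERR=15725320660332333/140737488355328
(6,1): OLD=360900429724382091/2251799813685248 → NEW=255, ERR=-213308522765356149/2251799813685248
(6,2): OLD=2500099082889365341/36028797018963968 → NEW=0, ERR=2500099082889365341/36028797018963968
(6,3): OLD=87793015177127236235/576460752303423488 → NEW=255, ERR=-59204476660245753205/576460752303423488
Row 0: .#.#
Row 1: #...
Row 2: .#.#
Row 3: .#.#
Row 4: .#.#
Row 5: .#..
Row 6: .#.#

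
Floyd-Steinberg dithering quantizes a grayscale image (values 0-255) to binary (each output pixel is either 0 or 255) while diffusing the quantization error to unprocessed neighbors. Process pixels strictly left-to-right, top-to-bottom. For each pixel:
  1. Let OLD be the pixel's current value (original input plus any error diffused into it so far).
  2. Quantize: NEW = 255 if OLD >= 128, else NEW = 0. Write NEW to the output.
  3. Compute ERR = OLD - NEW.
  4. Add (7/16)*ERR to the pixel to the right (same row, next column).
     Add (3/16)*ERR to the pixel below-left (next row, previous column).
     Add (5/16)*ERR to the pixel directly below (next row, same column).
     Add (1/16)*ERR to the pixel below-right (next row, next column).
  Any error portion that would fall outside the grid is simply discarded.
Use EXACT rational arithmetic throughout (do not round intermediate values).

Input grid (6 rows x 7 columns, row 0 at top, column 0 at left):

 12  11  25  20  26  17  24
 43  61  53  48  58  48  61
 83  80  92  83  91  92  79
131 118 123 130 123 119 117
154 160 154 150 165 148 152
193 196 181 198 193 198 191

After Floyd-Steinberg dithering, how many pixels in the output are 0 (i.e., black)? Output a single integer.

Answer: 24

Derivation:
(0,0): OLD=12 → NEW=0, ERR=12
(0,1): OLD=65/4 → NEW=0, ERR=65/4
(0,2): OLD=2055/64 → NEW=0, ERR=2055/64
(0,3): OLD=34865/1024 → NEW=0, ERR=34865/1024
(0,4): OLD=670039/16384 → NEW=0, ERR=670039/16384
(0,5): OLD=9146721/262144 → NEW=0, ERR=9146721/262144
(0,6): OLD=164690343/4194304 → NEW=0, ERR=164690343/4194304
(1,0): OLD=3187/64 → NEW=0, ERR=3187/64
(1,1): OLD=48453/512 → NEW=0, ERR=48453/512
(1,2): OLD=1832329/16384 → NEW=0, ERR=1832329/16384
(1,3): OLD=7683653/65536 → NEW=0, ERR=7683653/65536
(1,4): OLD=548380639/4194304 → NEW=255, ERR=-521166881/4194304
(1,5): OLD=485197999/33554432 → NEW=0, ERR=485197999/33554432
(1,6): OLD=43903905633/536870912 → NEW=0, ERR=43903905633/536870912
(2,0): OLD=952775/8192 → NEW=0, ERR=952775/8192
(2,1): OLD=48375709/262144 → NEW=255, ERR=-18471011/262144
(2,2): OLD=520176983/4194304 → NEW=0, ERR=520176983/4194304
(2,3): OLD=5287809567/33554432 → NEW=255, ERR=-3268570593/33554432
(2,4): OLD=5259103967/268435456 → NEW=0, ERR=5259103967/268435456
(2,5): OLD=967719634053/8589934592 → NEW=0, ERR=967719634053/8589934592
(2,6): OLD=21268237901043/137438953472 → NEW=255, ERR=-13778695234317/137438953472
(3,0): OLD=646484791/4194304 → NEW=255, ERR=-423062729/4194304
(3,1): OLD=2764038859/33554432 → NEW=0, ERR=2764038859/33554432
(3,2): OLD=47010236161/268435456 → NEW=255, ERR=-21440805119/268435456
(3,3): OLD=81646481935/1073741824 → NEW=0, ERR=81646481935/1073741824
(3,4): OLD=24385055730487/137438953472 → NEW=255, ERR=-10661877404873/137438953472
(3,5): OLD=112912385914485/1099511627776 → NEW=0, ERR=112912385914485/1099511627776
(3,6): OLD=2421392772384171/17592186044416 → NEW=255, ERR=-2064614668941909/17592186044416
(4,0): OLD=74047727865/536870912 → NEW=255, ERR=-62854354695/536870912
(4,1): OLD=972735300549/8589934592 → NEW=0, ERR=972735300549/8589934592
(4,2): OLD=27211326633835/137438953472 → NEW=255, ERR=-7835606501525/137438953472
(4,3): OLD=142147333412489/1099511627776 → NEW=255, ERR=-138228131670391/1099511627776
(4,4): OLD=965490917342939/8796093022208 → NEW=0, ERR=965490917342939/8796093022208
(4,5): OLD=56649595954487563/281474976710656 → NEW=255, ERR=-15126523106729717/281474976710656
(4,6): OLD=442397878891962813/4503599627370496 → NEW=0, ERR=442397878891962813/4503599627370496
(5,0): OLD=24415575546143/137438953472 → NEW=255, ERR=-10631357589217/137438953472
(5,1): OLD=197405172350549/1099511627776 → NEW=255, ERR=-82970292732331/1099511627776
(5,2): OLD=999897544155539/8796093022208 → NEW=0, ERR=999897544155539/8796093022208
(5,3): OLD=15865587086279647/70368744177664 → NEW=255, ERR=-2078442679024673/70368744177664
(5,4): OLD=884710908816875877/4503599627370496 → NEW=255, ERR=-263706996162600603/4503599627370496
(5,5): OLD=6516428892094311477/36028797018963968 → NEW=255, ERR=-2670914347741500363/36028797018963968
(5,6): OLD=107167323453780492411/576460752303423488 → NEW=255, ERR=-39830168383592497029/576460752303423488
Output grid:
  Row 0: .......  (7 black, running=7)
  Row 1: ....#..  (6 black, running=13)
  Row 2: .#.#..#  (4 black, running=17)
  Row 3: #.#.#.#  (3 black, running=20)
  Row 4: #.##.#.  (3 black, running=23)
  Row 5: ##.####  (1 black, running=24)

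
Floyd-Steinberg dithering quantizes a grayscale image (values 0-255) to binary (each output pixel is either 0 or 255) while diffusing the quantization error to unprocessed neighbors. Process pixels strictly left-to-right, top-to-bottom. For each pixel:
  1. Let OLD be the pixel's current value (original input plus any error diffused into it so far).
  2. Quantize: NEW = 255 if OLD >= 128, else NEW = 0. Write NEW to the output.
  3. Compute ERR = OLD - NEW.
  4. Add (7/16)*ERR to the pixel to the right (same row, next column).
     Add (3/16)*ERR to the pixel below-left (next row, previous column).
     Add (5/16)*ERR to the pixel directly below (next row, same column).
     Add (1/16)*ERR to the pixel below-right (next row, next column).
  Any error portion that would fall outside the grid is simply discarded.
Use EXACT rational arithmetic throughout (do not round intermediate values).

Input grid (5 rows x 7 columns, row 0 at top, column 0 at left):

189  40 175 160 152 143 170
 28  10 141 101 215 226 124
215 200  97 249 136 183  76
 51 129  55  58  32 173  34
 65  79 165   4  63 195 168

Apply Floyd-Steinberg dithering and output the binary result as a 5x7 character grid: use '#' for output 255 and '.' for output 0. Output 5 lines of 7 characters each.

(0,0): OLD=189 → NEW=255, ERR=-66
(0,1): OLD=89/8 → NEW=0, ERR=89/8
(0,2): OLD=23023/128 → NEW=255, ERR=-9617/128
(0,3): OLD=260361/2048 → NEW=0, ERR=260361/2048
(0,4): OLD=6803263/32768 → NEW=255, ERR=-1552577/32768
(0,5): OLD=64105145/524288 → NEW=0, ERR=64105145/524288
(0,6): OLD=1874799375/8388608 → NEW=255, ERR=-264295665/8388608
(1,0): OLD=1211/128 → NEW=0, ERR=1211/128
(1,1): OLD=-611/1024 → NEW=0, ERR=-611/1024
(1,2): OLD=4646241/32768 → NEW=255, ERR=-3709599/32768
(1,3): OLD=10173773/131072 → NEW=0, ERR=10173773/131072
(1,4): OLD=2223178055/8388608 → NEW=255, ERR=84083015/8388608
(1,5): OLD=17429926263/67108864 → NEW=255, ERR=317165943/67108864
(1,6): OLD=132997779737/1073741824 → NEW=0, ERR=132997779737/1073741824
(2,0): OLD=3569167/16384 → NEW=255, ERR=-608753/16384
(2,1): OLD=85418517/524288 → NEW=255, ERR=-48274923/524288
(2,2): OLD=300775039/8388608 → NEW=0, ERR=300775039/8388608
(2,3): OLD=19041919303/67108864 → NEW=255, ERR=1929158983/67108864
(2,4): OLD=84528395575/536870912 → NEW=255, ERR=-52373686985/536870912
(2,5): OLD=2845813683453/17179869184 → NEW=255, ERR=-1535052958467/17179869184
(2,6): OLD=20866367078843/274877906944 → NEW=0, ERR=20866367078843/274877906944
(3,0): OLD=185593759/8388608 → NEW=0, ERR=185593759/8388608
(3,1): OLD=7670946483/67108864 → NEW=0, ERR=7670946483/67108864
(3,2): OLD=62195857033/536870912 → NEW=0, ERR=62195857033/536870912
(3,3): OLD=218220526607/2147483648 → NEW=0, ERR=218220526607/2147483648
(3,4): OLD=8525358418847/274877906944 → NEW=0, ERR=8525358418847/274877906944
(3,5): OLD=366759546087885/2199023255552 → NEW=255, ERR=-193991384077875/2199023255552
(3,6): OLD=476496866945107/35184372088832 → NEW=0, ERR=476496866945107/35184372088832
(4,0): OLD=100229808369/1073741824 → NEW=0, ERR=100229808369/1073741824
(4,1): OLD=3069425186109/17179869184 → NEW=255, ERR=-1311441455811/17179869184
(4,2): OLD=53327156518579/274877906944 → NEW=255, ERR=-16766709752141/274877906944
(4,3): OLD=48653354432673/2199023255552 → NEW=0, ERR=48653354432673/2199023255552
(4,4): OLD=1269843463195475/17592186044416 → NEW=0, ERR=1269843463195475/17592186044416
(4,5): OLD=114554475154110227/562949953421312 → NEW=255, ERR=-28997762968324333/562949953421312
(4,6): OLD=1298683089049888885/9007199254740992 → NEW=255, ERR=-998152720909064075/9007199254740992
Row 0: #.#.#.#
Row 1: ..#.##.
Row 2: ##.###.
Row 3: .....#.
Row 4: .##..##

Answer: #.#.#.#
..#.##.
##.###.
.....#.
.##..##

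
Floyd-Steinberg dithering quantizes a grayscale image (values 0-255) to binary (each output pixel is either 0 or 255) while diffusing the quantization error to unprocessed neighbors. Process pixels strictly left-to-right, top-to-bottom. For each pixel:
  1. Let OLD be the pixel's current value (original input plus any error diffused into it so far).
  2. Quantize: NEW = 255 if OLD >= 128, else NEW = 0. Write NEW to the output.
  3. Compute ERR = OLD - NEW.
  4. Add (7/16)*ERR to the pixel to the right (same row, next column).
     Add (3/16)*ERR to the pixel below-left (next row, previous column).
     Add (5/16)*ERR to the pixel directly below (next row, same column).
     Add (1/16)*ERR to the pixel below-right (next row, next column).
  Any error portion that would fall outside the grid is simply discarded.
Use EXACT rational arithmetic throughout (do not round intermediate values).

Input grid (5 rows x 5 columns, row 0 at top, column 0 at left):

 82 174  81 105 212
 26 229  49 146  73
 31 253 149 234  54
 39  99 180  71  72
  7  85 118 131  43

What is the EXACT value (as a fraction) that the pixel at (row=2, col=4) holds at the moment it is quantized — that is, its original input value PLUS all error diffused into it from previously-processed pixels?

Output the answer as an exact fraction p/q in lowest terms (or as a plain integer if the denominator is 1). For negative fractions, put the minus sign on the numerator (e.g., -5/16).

Answer: 191364291381/2147483648

Derivation:
(0,0): OLD=82 → NEW=0, ERR=82
(0,1): OLD=1679/8 → NEW=255, ERR=-361/8
(0,2): OLD=7841/128 → NEW=0, ERR=7841/128
(0,3): OLD=269927/2048 → NEW=255, ERR=-252313/2048
(0,4): OLD=5180625/32768 → NEW=255, ERR=-3175215/32768
(1,0): OLD=5525/128 → NEW=0, ERR=5525/128
(1,1): OLD=256403/1024 → NEW=255, ERR=-4717/1024
(1,2): OLD=1317519/32768 → NEW=0, ERR=1317519/32768
(1,3): OLD=14516323/131072 → NEW=0, ERR=14516323/131072
(1,4): OLD=175054025/2097152 → NEW=0, ERR=175054025/2097152
(2,0): OLD=714753/16384 → NEW=0, ERR=714753/16384
(2,1): OLD=147263643/524288 → NEW=255, ERR=13570203/524288
(2,2): OLD=1622076305/8388608 → NEW=255, ERR=-517018735/8388608
(2,3): OLD=34870973731/134217728 → NEW=255, ERR=645453091/134217728
(2,4): OLD=191364291381/2147483648 → NEW=0, ERR=191364291381/2147483648
Target (2,4): original=54, with diffused error = 191364291381/2147483648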